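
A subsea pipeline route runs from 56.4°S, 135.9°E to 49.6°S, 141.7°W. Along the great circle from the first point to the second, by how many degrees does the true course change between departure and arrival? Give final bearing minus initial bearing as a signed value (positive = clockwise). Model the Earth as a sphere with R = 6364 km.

-70.0°

At departure: θ₁ = atan2(sin Δλ cos φ₂, cos φ₁ sin φ₂ − sin φ₁ cos φ₂ cos Δλ) = 118.58°
At arrival: θ₂ = atan2(sin Δλ cos φ₁, −cos φ₂ sin φ₁ + sin φ₂ cos φ₁ cos Δλ) = 48.57°
Δθ = θ₂ − θ₁ = -70.0°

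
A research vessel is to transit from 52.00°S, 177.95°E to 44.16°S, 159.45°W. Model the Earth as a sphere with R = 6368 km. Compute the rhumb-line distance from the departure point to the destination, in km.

1887 km

Rhumb course C = atan2(Δλ, Δψ) with Δψ = ln[tan(π/4+φ₂/2)/tan(π/4+φ₁/2)] = +0.2054, Δλ = +0.3944 → C = 62.50°
d = R·|Δφ| / |cos C| = 6368·0.13683 / 0.46181 = 1887 km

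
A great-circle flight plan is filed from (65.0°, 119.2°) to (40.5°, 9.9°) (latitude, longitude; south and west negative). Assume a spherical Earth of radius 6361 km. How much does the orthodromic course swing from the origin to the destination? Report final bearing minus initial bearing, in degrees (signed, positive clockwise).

-97.9°

Initial bearing θ₁ = atan2(sin Δλ cos φ₂, cos φ₁ sin φ₂ − sin φ₁ cos φ₂ cos Δλ) = 304.99°
Final bearing θ₂ = (initial bearing from the destination back to the start) + 180° = 207.09°
Δθ = θ₂ − θ₁ = -97.9°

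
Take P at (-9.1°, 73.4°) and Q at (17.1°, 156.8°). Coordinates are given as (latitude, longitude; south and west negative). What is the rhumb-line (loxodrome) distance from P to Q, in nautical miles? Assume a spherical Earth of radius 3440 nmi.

5195 nmi

Δψ = ln[tan(π/4+φ₂/2)/tan(π/4+φ₁/2)] = +0.4625;  Δφ = +0.4573 rad,  Δλ = +1.4556 rad
q = Δφ/Δψ = 0.9887
d = R·√(Δφ² + q²Δλ²) = 3440·1.51012 = 5195 nmi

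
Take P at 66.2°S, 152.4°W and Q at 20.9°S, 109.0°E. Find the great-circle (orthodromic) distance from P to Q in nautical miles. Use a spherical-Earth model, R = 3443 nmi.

4467 nmi

Haversine: a = sin²(Δφ/2)+cos φ₁ cos φ₂ sin²(Δλ/2) = 0.36499;  σ = 2·atan2(√a,√(1−a))
σ = 74.334° → d = Rσ = 3443·1.29738 = 4467 nmi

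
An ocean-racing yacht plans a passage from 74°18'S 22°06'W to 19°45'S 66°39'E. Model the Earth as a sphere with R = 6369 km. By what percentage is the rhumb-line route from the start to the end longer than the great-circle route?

Great circle: σ = 1.2336 rad → d_gc = Rσ = 7856.6 km
Rhumb: Δφ = +0.9521, Δλ = +1.5490, Δψ = +1.6297, q = Δφ/Δψ = 0.5842 → d_rh = R√(Δφ²+q²Δλ²) = 8365.8 km
Excess = (8365.8 − 7856.6) / 7856.6 = 509.2 / 7856.6 = 6.48% ≈ 6.5%

6.5%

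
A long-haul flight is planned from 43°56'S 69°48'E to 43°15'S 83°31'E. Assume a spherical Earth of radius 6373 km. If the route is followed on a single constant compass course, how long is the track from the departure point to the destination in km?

Rhumb course C = atan2(Δλ, Δψ) with Δψ = ln[tan(π/4+φ₂/2)/tan(π/4+φ₁/2)] = +0.0165, Δλ = +0.2394 → C = 86.07°
d = R·|Δφ| / |cos C| = 6373·0.01193 / 0.06862 = 1108 km

1108 km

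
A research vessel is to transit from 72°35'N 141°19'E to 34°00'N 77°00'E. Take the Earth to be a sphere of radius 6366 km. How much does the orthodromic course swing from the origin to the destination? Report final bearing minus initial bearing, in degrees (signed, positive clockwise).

-56.2°

Initial bearing θ₁ = atan2(sin Δλ cos φ₂, cos φ₁ sin φ₂ − sin φ₁ cos φ₂ cos Δλ) = 256.78°
Final bearing θ₂ = (initial bearing from the destination back to the start) + 180° = 200.58°
Δθ = θ₂ − θ₁ = -56.2°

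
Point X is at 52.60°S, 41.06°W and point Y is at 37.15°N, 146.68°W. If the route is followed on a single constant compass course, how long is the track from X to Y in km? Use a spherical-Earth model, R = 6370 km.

Δψ = ln[tan(π/4+φ₂/2)/tan(π/4+φ₁/2)] = +1.7826;  Δφ = +1.5664 rad,  Δλ = -1.8434 rad
q = Δφ/Δψ = 0.8788
d = R·√(Δφ² + q²Δλ²) = 6370·2.25341 = 14354 km

14354 km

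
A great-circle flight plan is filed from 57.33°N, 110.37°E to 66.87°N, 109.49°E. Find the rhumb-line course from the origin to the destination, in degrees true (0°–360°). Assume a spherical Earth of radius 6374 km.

Δψ = ln[tan(π/4+φ₂/2)/tan(π/4+φ₁/2)] = +0.3592
Δλ = -0.0154 rad (taken the short way round)
course = atan2(Δλ, Δψ) = 357.55°

357.6°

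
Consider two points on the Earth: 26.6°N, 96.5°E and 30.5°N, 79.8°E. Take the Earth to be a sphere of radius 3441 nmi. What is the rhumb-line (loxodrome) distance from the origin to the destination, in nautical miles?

911 nmi

Rhumb course C = atan2(Δλ, Δψ) with Δψ = ln[tan(π/4+φ₂/2)/tan(π/4+φ₁/2)] = +0.0775, Δλ = -0.2915 → C = 284.89°
d = R·|Δφ| / |cos C| = 3441·0.06807 / 0.25701 = 911 nmi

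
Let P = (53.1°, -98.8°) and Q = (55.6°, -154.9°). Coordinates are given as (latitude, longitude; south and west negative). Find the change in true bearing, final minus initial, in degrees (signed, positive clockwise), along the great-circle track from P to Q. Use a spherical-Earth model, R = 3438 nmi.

Initial bearing θ₁ = atan2(sin Δλ cos φ₂, cos φ₁ sin φ₂ − sin φ₁ cos φ₂ cos Δλ) = 297.43°
Final bearing θ₂ = (initial bearing from the destination back to the start) + 180° = 250.60°
Δθ = θ₂ − θ₁ = -46.8°

-46.8°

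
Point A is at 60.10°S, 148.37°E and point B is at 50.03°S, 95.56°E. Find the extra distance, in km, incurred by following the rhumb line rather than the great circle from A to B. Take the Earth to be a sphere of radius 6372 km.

86 km

Great circle: cos σ = sin φ₁ sin φ₂ + cos φ₁ cos φ₂ cos Δλ,  σ = 0.5396 rad → d_gc = 3438.1 km
Rhumb line: Δψ = +0.3090, q = Δφ/Δψ = 0.5689, d_rh = R√(Δφ²+q²Δλ²) = 3523.7 km
Excess = 3523.7 − 3438.1 = 85.6 ≈ 86 km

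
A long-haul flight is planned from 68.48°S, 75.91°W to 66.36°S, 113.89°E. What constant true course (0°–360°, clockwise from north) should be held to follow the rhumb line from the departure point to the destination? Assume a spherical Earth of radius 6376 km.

271.9°

Meridional parts: M(φ₁)=-1.6605, M(φ₂)=-1.5641 → ΔM = +0.0964;  Δλ = -2.9706 rad
tan C = Δλ / ΔM = -30.8044 → C = 271.86°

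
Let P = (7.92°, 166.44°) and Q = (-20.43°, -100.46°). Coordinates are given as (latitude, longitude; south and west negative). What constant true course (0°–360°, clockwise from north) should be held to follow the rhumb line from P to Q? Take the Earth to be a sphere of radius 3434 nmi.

Meridional parts: M(φ₁)=+0.1387, M(φ₂)=-0.3644 → ΔM = -0.5030;  Δλ = +1.6249 rad
tan C = Δλ / ΔM = -3.2301 → C = 107.20°

107.2°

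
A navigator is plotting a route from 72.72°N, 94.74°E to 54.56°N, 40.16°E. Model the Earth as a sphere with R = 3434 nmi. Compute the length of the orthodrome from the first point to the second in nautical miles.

1716 nmi

Haversine: a = sin²(Δφ/2)+cos φ₁ cos φ₂ sin²(Δλ/2) = 0.06111;  σ = 2·atan2(√a,√(1−a))
σ = 28.625° → d = Rσ = 3434·0.49960 = 1716 nmi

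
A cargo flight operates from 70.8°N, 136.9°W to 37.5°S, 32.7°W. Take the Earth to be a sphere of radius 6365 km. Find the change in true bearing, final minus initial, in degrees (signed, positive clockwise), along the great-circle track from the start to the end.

Initial bearing θ₁ = atan2(sin Δλ cos φ₂, cos φ₁ sin φ₂ − sin φ₁ cos φ₂ cos Δλ) = 91.22°
Final bearing θ₂ = (initial bearing from the destination back to the start) + 180° = 155.52°
Δθ = θ₂ − θ₁ = +64.3°

+64.3°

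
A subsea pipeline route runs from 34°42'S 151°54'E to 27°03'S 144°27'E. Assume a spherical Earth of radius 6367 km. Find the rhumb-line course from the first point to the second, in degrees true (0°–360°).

Δψ = ln[tan(π/4+φ₂/2)/tan(π/4+φ₁/2)] = +0.1558
Δλ = -0.1300 rad (taken the short way round)
course = atan2(Δλ, Δψ) = 320.15°

320.1°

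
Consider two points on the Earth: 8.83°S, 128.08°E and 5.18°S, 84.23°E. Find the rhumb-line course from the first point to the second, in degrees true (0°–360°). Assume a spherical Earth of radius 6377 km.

Δψ = ln[tan(π/4+φ₂/2)/tan(π/4+φ₁/2)] = +0.0642
Δλ = -0.7653 rad (taken the short way round)
course = atan2(Δλ, Δψ) = 274.79°

274.8°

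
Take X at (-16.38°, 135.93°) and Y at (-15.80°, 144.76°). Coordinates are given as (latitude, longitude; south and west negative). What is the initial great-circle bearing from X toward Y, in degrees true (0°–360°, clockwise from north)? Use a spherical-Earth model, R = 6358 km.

N = sin Δλ·cos φ₂ = +0.1477;  D = cos φ₁ sin φ₂ − sin φ₁ cos φ₂ cos Δλ = +0.0069
initial course = atan2(N, D) = 87.32°

87.3°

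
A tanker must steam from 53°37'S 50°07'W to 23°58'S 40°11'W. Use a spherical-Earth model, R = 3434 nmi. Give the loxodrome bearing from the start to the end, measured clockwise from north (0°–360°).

Meridional parts: M(φ₁)=-1.1128, M(φ₂)=-0.4311 → ΔM = +0.6818;  Δλ = +0.1734 rad
tan C = Δλ / ΔM = +0.2543 → C = 14.27°

14.3°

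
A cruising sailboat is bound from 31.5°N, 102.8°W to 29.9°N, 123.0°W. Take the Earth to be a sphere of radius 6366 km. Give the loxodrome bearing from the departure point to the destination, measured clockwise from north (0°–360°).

264.7°

Δψ = ln[tan(π/4+φ₂/2)/tan(π/4+φ₁/2)] = -0.0325
Δλ = -0.3526 rad (taken the short way round)
course = atan2(Δλ, Δψ) = 264.74°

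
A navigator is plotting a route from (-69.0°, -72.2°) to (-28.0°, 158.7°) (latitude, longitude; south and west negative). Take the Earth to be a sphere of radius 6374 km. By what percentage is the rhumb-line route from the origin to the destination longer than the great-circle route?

Great circle: σ = 1.3297 rad → d_gc = Rσ = 8475.7 km
Rhumb: Δφ = +0.7156, Δλ = -2.2532, Δψ = +1.1762, q = Δφ/Δψ = 0.6084 → d_rh = R√(Δφ²+q²Δλ²) = 9856.7 km
Excess = (9856.7 − 8475.7) / 8475.7 = 1381.0 / 8475.7 = 16.29% ≈ 16.3%

16.3%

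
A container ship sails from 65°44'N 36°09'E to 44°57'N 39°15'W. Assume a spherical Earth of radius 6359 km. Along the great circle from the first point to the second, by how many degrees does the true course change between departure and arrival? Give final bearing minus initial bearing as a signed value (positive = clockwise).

-65.8°

Initial bearing θ₁ = atan2(sin Δλ cos φ₂, cos φ₁ sin φ₂ − sin φ₁ cos φ₂ cos Δλ) = 280.56°
Final bearing θ₂ = (initial bearing from the destination back to the start) + 180° = 214.81°
Δθ = θ₂ − θ₁ = -65.8°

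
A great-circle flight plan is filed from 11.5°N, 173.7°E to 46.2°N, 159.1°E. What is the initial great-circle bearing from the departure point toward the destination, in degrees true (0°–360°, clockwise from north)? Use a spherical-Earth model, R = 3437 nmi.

θ = atan2( sin Δλ·cos φ₂ ,  cos φ₁ sin φ₂ − sin φ₁ cos φ₂ cos Δλ )
  = atan2(-0.1745, +0.5737) = 343.09°

343.1°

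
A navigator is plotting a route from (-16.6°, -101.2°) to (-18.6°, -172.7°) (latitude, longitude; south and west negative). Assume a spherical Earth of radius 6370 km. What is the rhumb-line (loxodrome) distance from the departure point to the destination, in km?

Δψ = ln[tan(π/4+φ₂/2)/tan(π/4+φ₁/2)] = -0.0366;  Δφ = -0.0349 rad,  Δλ = -1.2479 rad
q = Δφ/Δψ = 0.9531
d = R·√(Δφ² + q²Δλ²) = 6370·1.18994 = 7580 km

7580 km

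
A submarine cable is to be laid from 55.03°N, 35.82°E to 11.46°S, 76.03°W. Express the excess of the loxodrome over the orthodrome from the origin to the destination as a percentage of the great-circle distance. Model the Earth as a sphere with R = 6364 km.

4.2%

Great circle: σ = 1.9518 rad → d_gc = Rσ = 12421.4 km
Rhumb: Δφ = -1.1605, Δλ = -1.9522, Δψ = -1.3565, q = Δφ/Δψ = 0.8555 → d_rh = R√(Δφ²+q²Δλ²) = 12942.1 km
Excess = (12942.1 − 12421.4) / 12421.4 = 520.7 / 12421.4 = 4.19% ≈ 4.2%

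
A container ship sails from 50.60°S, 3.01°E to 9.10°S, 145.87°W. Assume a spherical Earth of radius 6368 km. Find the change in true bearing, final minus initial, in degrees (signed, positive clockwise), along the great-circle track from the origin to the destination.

At departure: θ₁ = atan2(sin Δλ cos φ₂, cos φ₁ sin φ₂ − sin φ₁ cos φ₂ cos Δλ) = 214.11°
At arrival: θ₂ = atan2(sin Δλ cos φ₁, −cos φ₂ sin φ₁ + sin φ₂ cos φ₁ cos Δλ) = 338.87°
Δθ = θ₂ − θ₁ = +124.8°

+124.8°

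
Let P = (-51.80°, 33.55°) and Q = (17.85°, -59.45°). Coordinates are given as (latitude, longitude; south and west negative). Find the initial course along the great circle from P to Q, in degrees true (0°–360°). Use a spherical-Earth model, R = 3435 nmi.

θ = atan2( sin Δλ·cos φ₂ ,  cos φ₁ sin φ₂ − sin φ₁ cos φ₂ cos Δλ )
  = atan2(-0.9506, +0.1504) = 278.99°

279.0°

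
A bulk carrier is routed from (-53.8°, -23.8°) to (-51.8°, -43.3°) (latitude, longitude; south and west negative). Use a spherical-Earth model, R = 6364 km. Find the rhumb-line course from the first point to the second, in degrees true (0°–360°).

279.6°

Meridional parts: M(φ₁)=-1.1183, M(φ₂)=-1.0605 → ΔM = +0.0577;  Δλ = -0.3403 rad
tan C = Δλ / ΔM = -5.8935 → C = 279.63°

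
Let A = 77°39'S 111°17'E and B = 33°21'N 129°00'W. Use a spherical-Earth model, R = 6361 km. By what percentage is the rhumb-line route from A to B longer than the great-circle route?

Great circle: σ = 2.2467 rad → d_gc = Rσ = 14291.2 km
Rhumb: Δφ = +1.9373, Δλ = +2.0895, Δψ = +2.8419, q = Δφ/Δψ = 0.6817 → d_rh = R√(Δφ²+q²Δλ²) = 15295.6 km
Excess = (15295.6 − 14291.2) / 14291.2 = 1004.4 / 14291.2 = 7.03% ≈ 7.0%

7.0%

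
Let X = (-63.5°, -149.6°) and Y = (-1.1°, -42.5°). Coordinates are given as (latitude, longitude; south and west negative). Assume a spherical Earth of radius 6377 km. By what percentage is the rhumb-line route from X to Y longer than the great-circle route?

6.5%

Great circle: σ = 1.6850 rad → d_gc = Rσ = 10745.5 km
Rhumb: Δφ = +1.0891, Δλ = +1.8692, Δψ = +1.4270, q = Δφ/Δψ = 0.7632 → d_rh = R√(Δφ²+q²Δλ²) = 11445.6 km
Excess = (11445.6 − 10745.5) / 10745.5 = 700.1 / 10745.5 = 6.52% ≈ 6.5%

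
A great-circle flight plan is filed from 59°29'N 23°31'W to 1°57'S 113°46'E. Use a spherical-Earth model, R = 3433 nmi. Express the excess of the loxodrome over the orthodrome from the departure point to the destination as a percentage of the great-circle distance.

Great circle: σ = 1.9847 rad → d_gc = Rσ = 6813.4 nmi
Rhumb: Δφ = -1.0722, Δλ = +2.3960, Δψ = -1.3331, q = Δφ/Δψ = 0.8043 → d_rh = R√(Δφ²+q²Δλ²) = 7570.9 nmi
Excess = (7570.9 − 6813.4) / 6813.4 = 757.5 / 6813.4 = 11.12% ≈ 11.1%

11.1%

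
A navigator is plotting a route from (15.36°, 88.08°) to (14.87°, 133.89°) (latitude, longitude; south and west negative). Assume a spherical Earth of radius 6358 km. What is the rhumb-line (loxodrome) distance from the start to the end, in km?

4908 km

Δψ = ln[tan(π/4+φ₂/2)/tan(π/4+φ₁/2)] = -0.0089;  Δφ = -0.0086 rad,  Δλ = +0.7995 rad
q = Δφ/Δψ = 0.9654
d = R·√(Δφ² + q²Δλ²) = 6358·0.77192 = 4908 km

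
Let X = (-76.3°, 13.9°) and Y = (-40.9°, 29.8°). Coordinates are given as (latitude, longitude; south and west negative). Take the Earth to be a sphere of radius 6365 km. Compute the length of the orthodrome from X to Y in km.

Haversine: a = sin²(Δφ/2)+cos φ₁ cos φ₂ sin²(Δλ/2) = 0.09586;  σ = 2·atan2(√a,√(1−a))
σ = 36.072° → d = Rσ = 6365·0.62957 = 4007 km

4007 km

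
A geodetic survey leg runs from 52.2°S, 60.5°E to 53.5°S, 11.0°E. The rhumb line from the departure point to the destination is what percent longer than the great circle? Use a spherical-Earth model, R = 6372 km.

2.1%

Great circle: σ = 0.5116 rad → d_gc = Rσ = 3260.2 km
Rhumb: Δφ = -0.0227, Δλ = -0.8639, Δψ = -0.0376, q = Δφ/Δψ = 0.6038 → d_rh = R√(Δφ²+q²Δλ²) = 3327.3 km
Excess = (3327.3 − 3260.2) / 3260.2 = 67.1 / 3260.2 = 2.06% ≈ 2.1%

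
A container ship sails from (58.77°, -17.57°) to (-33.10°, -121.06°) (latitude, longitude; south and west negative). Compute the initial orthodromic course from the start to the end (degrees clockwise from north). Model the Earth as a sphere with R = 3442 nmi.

261.9°

N = sin Δλ·cos φ₂ = -0.8146;  D = cos φ₁ sin φ₂ − sin φ₁ cos φ₂ cos Δλ = -0.1160
initial course = atan2(N, D) = 261.89°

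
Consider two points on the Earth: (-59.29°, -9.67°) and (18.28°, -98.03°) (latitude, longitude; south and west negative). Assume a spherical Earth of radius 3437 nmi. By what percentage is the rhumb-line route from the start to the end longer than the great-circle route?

Great circle: σ = 1.8295 rad → d_gc = Rσ = 6287.9 nmi
Rhumb: Δφ = +1.3539, Δλ = -1.5422, Δψ = +1.6170, q = Δφ/Δψ = 0.8372 → d_rh = R√(Δφ²+q²Δλ²) = 6430.1 nmi
Excess = (6430.1 − 6287.9) / 6287.9 = 142.2 / 6287.9 = 2.26% ≈ 2.3%

2.3%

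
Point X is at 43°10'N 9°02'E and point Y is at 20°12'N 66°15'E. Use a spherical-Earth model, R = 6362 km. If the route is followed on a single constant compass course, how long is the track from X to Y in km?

5919 km

Rhumb course C = atan2(Δλ, Δψ) with Δψ = ln[tan(π/4+φ₂/2)/tan(π/4+φ₁/2)] = -0.4767, Δλ = +0.9986 → C = 115.52°
d = R·|Δφ| / |cos C| = 6362·0.40084 / 0.43081 = 5919 km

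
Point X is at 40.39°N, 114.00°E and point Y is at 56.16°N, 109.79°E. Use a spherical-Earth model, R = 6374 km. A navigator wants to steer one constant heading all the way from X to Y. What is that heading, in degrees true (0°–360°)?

Δψ = ln[tan(π/4+φ₂/2)/tan(π/4+φ₁/2)] = +0.4182
Δλ = -0.0735 rad (taken the short way round)
course = atan2(Δλ, Δψ) = 350.04°

350.0°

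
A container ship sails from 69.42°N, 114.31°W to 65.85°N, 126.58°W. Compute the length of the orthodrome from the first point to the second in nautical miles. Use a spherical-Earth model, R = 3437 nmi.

cos σ = sin φ₁ sin φ₂ + cos φ₁ cos φ₂ cos Δλ
      = sin(69.42°)sin(65.85°) + cos(69.42°)cos(65.85°)cos(-12.27°) = 0.9948
σ = 5.860° → d = Rσ = 3437·0.10228 = 352 nmi

352 nmi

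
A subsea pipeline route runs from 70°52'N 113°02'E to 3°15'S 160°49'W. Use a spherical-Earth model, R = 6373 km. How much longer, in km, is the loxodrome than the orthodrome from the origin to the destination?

441 km

Great circle: cos σ = sin φ₁ sin φ₂ + cos φ₁ cos φ₂ cos Δλ,  σ = 1.6024 rad → d_gc = 10212.0 km
Rhumb line: Δψ = -1.8373, q = Δφ/Δψ = 0.7040, d_rh = R√(Δφ²+q²Δλ²) = 10652.6 km
Excess = 10652.6 − 10212.0 = 440.6 ≈ 441 km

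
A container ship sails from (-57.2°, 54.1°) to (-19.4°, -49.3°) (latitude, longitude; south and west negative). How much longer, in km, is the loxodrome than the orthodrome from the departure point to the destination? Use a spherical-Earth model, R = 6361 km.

Great circle: cos σ = sin φ₁ sin φ₂ + cos φ₁ cos φ₂ cos Δλ,  σ = 1.4093 rad → d_gc = 8964.6 km
Rhumb line: Δψ = +0.8778, q = Δφ/Δψ = 0.7515, d_rh = R√(Δφ²+q²Δλ²) = 9593.8 km
Excess = 9593.8 − 8964.6 = 629.2 ≈ 629 km

629 km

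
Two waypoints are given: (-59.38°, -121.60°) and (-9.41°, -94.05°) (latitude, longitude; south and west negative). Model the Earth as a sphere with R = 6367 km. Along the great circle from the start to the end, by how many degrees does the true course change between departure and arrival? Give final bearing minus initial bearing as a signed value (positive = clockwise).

-17.4°

Initial bearing θ₁ = atan2(sin Δλ cos φ₂, cos φ₁ sin φ₂ − sin φ₁ cos φ₂ cos Δλ) = 34.28°
Final bearing θ₂ = (initial bearing from the destination back to the start) + 180° = 16.90°
Δθ = θ₂ − θ₁ = -17.4°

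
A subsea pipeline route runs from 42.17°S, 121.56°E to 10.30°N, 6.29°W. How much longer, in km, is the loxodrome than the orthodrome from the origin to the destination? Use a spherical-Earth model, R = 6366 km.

487 km

Great circle: cos σ = sin φ₁ sin φ₂ + cos φ₁ cos φ₂ cos Δλ,  σ = 2.1742 rad → d_gc = 13841.2 km
Rhumb line: Δψ = +0.9939, q = Δφ/Δψ = 0.9214, d_rh = R√(Δφ²+q²Δλ²) = 14328.0 km
Excess = 14328.0 − 13841.2 = 486.8 ≈ 487 km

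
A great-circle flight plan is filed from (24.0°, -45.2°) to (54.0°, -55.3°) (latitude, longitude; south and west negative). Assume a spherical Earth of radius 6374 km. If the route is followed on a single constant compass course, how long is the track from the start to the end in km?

Rhumb course C = atan2(Δλ, Δψ) with Δψ = ln[tan(π/4+φ₂/2)/tan(π/4+φ₁/2)] = +0.6925, Δλ = -0.1763 → C = 345.72°
d = R·|Δφ| / |cos C| = 6374·0.52360 / 0.96909 = 3444 km

3444 km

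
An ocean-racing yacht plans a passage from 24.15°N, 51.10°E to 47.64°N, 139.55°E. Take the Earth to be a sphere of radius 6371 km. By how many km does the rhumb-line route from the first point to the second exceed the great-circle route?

Great circle: cos σ = sin φ₁ sin φ₂ + cos φ₁ cos φ₂ cos Δλ,  σ = 1.2462 rad → d_gc = 7939.4 km
Rhumb line: Δψ = +0.5135, q = Δφ/Δψ = 0.7983, d_rh = R√(Δφ²+q²Δλ²) = 8274.7 km
Excess = 8274.7 − 7939.4 = 335.3 ≈ 335 km

335 km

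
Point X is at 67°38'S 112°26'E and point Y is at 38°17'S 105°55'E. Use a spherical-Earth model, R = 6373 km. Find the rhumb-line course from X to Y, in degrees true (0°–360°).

352.8°

Meridional parts: M(φ₁)=-1.6210, M(φ₂)=-0.7243 → ΔM = +0.8967;  Δλ = -0.1137 rad
tan C = Δλ / ΔM = -0.1268 → C = 352.77°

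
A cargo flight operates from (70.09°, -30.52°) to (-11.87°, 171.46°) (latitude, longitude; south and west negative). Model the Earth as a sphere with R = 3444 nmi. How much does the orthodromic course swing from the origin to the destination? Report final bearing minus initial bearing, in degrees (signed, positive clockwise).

At departure: θ₁ = atan2(sin Δλ cos φ₂, cos φ₁ sin φ₂ − sin φ₁ cos φ₂ cos Δλ) = 334.94°
At arrival: θ₂ = atan2(sin Δλ cos φ₁, −cos φ₂ sin φ₁ + sin φ₂ cos φ₁ cos Δλ) = 188.48°
Δθ = θ₂ − θ₁ = -146.5°

-146.5°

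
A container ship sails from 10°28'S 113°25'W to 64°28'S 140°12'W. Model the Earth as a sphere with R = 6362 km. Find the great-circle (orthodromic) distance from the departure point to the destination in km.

cos σ = sin φ₁ sin φ₂ + cos φ₁ cos φ₂ cos Δλ
      = sin(-10.47°)sin(-64.47°) + cos(-10.47°)cos(-64.47°)cos(-26.78°) = 0.5423
σ = 57.159° → d = Rσ = 6362·0.99761 = 6347 km

6347 km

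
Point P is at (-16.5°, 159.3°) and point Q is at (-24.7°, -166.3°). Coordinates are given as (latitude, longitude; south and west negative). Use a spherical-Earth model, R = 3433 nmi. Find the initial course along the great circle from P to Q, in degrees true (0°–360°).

N = sin Δλ·cos φ₂ = +0.5133;  D = cos φ₁ sin φ₂ − sin φ₁ cos φ₂ cos Δλ = -0.1878
initial course = atan2(N, D) = 110.09°

110.1°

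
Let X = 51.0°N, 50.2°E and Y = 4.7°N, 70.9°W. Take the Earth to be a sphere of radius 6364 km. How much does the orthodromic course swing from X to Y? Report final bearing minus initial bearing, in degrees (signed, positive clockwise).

-84.0°

At departure: θ₁ = atan2(sin Δλ cos φ₂, cos φ₁ sin φ₂ − sin φ₁ cos φ₂ cos Δλ) = 297.89°
At arrival: θ₂ = atan2(sin Δλ cos φ₁, −cos φ₂ sin φ₁ + sin φ₂ cos φ₁ cos Δλ) = 213.92°
Δθ = θ₂ − θ₁ = -84.0°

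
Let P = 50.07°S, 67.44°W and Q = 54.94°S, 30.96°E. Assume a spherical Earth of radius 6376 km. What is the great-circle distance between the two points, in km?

6119 km

Haversine: a = sin²(Δφ/2)+cos φ₁ cos φ₂ sin²(Δλ/2) = 0.21309;  σ = 2·atan2(√a,√(1−a))
σ = 54.982° → d = Rσ = 6376·0.95962 = 6119 km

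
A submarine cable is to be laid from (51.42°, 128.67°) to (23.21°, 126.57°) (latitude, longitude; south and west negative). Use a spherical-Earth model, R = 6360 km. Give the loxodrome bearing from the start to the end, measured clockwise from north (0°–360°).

183.3°

Δψ = ln[tan(π/4+φ₂/2)/tan(π/4+φ₁/2)] = -0.6332
Δλ = -0.0367 rad (taken the short way round)
course = atan2(Δλ, Δψ) = 183.31°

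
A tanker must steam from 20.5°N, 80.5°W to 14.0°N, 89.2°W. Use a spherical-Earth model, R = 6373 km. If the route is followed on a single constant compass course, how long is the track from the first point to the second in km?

1173 km

Rhumb course C = atan2(Δλ, Δψ) with Δψ = ln[tan(π/4+φ₂/2)/tan(π/4+φ₁/2)] = -0.1189, Δλ = -0.1518 → C = 231.95°
d = R·|Δφ| / |cos C| = 6373·0.11345 / 0.61641 = 1173 km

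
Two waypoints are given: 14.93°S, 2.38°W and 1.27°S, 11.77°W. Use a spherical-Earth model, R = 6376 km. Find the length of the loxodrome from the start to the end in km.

1837 km

Δψ = ln[tan(π/4+φ₂/2)/tan(π/4+φ₁/2)] = +0.2414;  Δφ = +0.2384 rad,  Δλ = -0.1639 rad
q = Δφ/Δψ = 0.9876
d = R·√(Δφ² + q²Δλ²) = 6376·0.28816 = 1837 km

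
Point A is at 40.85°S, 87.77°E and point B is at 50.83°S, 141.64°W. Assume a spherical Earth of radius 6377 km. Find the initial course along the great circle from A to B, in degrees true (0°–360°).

150.7°

θ = atan2( sin Δλ·cos φ₂ ,  cos φ₁ sin φ₂ − sin φ₁ cos φ₂ cos Δλ )
  = atan2(+0.4796, -0.8552) = 150.71°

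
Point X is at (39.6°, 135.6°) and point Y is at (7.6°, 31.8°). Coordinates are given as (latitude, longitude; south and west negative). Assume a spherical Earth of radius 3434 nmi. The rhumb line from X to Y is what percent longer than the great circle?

Great circle: σ = 1.6688 rad → d_gc = Rσ = 5730.8 nmi
Rhumb: Δφ = -0.5585, Δλ = -1.8117, Δψ = -0.6208, q = Δφ/Δψ = 0.8997 → d_rh = R√(Δφ²+q²Δλ²) = 5916.5 nmi
Excess = (5916.5 − 5730.8) / 5730.8 = 185.7 / 5730.8 = 3.24% ≈ 3.2%

3.2%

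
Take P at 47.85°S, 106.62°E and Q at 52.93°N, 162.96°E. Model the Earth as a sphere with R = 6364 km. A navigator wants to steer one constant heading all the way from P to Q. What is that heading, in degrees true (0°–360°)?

25.7°

Δψ = ln[tan(π/4+φ₂/2)/tan(π/4+φ₁/2)] = +2.0464
Δλ = +0.9833 rad (taken the short way round)
course = atan2(Δλ, Δψ) = 25.67°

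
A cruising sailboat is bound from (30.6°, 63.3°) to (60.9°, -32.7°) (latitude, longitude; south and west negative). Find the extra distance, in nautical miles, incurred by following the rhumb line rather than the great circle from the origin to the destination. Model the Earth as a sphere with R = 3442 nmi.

293 nmi

Great circle: cos σ = sin φ₁ sin φ₂ + cos φ₁ cos φ₂ cos Δλ,  σ = 1.1582 rad → d_gc = 3986.4 nmi
Rhumb line: Δψ = +0.7874, q = Δφ/Δψ = 0.6716, d_rh = R√(Δφ²+q²Δλ²) = 4279.8 nmi
Excess = 4279.8 − 3986.4 = 293.4 ≈ 293 nmi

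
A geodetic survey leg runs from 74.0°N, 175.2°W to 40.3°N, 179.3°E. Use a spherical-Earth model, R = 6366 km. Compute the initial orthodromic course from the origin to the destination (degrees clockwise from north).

187.6°

θ = atan2( sin Δλ·cos φ₂ ,  cos φ₁ sin φ₂ − sin φ₁ cos φ₂ cos Δλ )
  = atan2(-0.0731, -0.5515) = 187.55°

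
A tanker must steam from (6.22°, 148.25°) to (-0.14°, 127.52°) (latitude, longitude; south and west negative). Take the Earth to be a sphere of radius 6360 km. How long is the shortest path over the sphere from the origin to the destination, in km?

Haversine: a = sin²(Δφ/2)+cos φ₁ cos φ₂ sin²(Δλ/2) = 0.03526;  σ = 2·atan2(√a,√(1−a))
σ = 21.645° → d = Rσ = 6360·0.37778 = 2403 km

2403 km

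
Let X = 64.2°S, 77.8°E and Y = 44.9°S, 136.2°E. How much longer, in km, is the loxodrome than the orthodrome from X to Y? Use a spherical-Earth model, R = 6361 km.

126 km

Great circle: cos σ = sin φ₁ sin φ₂ + cos φ₁ cos φ₂ cos Δλ,  σ = 0.6484 rad → d_gc = 4124.5 km
Rhumb line: Δψ = +0.5950, q = Δφ/Δψ = 0.5661, d_rh = R√(Δφ²+q²Δλ²) = 4250.2 km
Excess = 4250.2 − 4124.5 = 125.7 ≈ 126 km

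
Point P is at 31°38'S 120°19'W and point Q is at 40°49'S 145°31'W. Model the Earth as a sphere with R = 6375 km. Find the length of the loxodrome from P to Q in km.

Δψ = ln[tan(π/4+φ₂/2)/tan(π/4+φ₁/2)] = -0.1991;  Δφ = -0.1603 rad,  Δλ = -0.4398 rad
q = Δφ/Δψ = 0.8049
d = R·√(Δφ² + q²Δλ²) = 6375·0.38861 = 2477 km

2477 km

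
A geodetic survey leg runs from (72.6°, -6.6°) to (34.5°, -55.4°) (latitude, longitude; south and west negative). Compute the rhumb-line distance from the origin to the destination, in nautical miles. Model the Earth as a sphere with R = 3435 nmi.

2775 nmi

Rhumb course C = atan2(Δλ, Δψ) with Δψ = ln[tan(π/4+φ₂/2)/tan(π/4+φ₁/2)] = -1.2350, Δλ = -0.8517 → C = 214.59°
d = R·|Δφ| / |cos C| = 3435·0.66497 / 0.82321 = 2775 nmi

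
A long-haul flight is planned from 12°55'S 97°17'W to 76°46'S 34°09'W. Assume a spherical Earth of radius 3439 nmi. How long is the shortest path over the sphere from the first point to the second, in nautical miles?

4287 nmi

cos σ = sin φ₁ sin φ₂ + cos φ₁ cos φ₂ cos Δλ
      = sin(-12.92°)sin(-76.77°) + cos(-12.92°)cos(-76.77°)cos(63.13°) = 0.3184
σ = 71.432° → d = Rσ = 3439·1.24672 = 4287 nmi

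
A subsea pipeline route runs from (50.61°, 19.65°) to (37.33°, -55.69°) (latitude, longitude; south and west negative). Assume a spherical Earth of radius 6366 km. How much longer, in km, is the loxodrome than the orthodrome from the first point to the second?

Great circle: cos σ = sin φ₁ sin φ₂ + cos φ₁ cos φ₂ cos Δλ,  σ = 0.9318 rad → d_gc = 5932.1 km
Rhumb line: Δψ = -0.3241, q = Δφ/Δψ = 0.7151, d_rh = R√(Δφ²+q²Δλ²) = 6164.9 km
Excess = 6164.9 − 5932.1 = 232.8 ≈ 233 km

233 km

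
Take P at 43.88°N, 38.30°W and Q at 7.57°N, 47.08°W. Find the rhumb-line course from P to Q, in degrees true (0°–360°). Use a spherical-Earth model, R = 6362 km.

192.0°

Δψ = ln[tan(π/4+φ₂/2)/tan(π/4+φ₁/2)] = -0.7215
Δλ = -0.1532 rad (taken the short way round)
course = atan2(Δλ, Δψ) = 191.99°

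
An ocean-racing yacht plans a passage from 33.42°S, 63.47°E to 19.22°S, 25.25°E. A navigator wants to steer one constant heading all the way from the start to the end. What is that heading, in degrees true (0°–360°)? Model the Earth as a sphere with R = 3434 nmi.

Meridional parts: M(φ₁)=-0.6195, M(φ₂)=-0.3419 → ΔM = +0.2776;  Δλ = -0.6671 rad
tan C = Δλ / ΔM = -2.4033 → C = 292.59°

292.6°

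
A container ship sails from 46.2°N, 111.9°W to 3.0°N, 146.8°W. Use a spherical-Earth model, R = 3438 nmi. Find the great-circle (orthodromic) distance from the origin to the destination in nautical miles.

Haversine: a = sin²(Δφ/2)+cos φ₁ cos φ₂ sin²(Δλ/2) = 0.19767;  σ = 2·atan2(√a,√(1−a))
σ = 52.796° → d = Rσ = 3438·0.92146 = 3168 nmi

3168 nmi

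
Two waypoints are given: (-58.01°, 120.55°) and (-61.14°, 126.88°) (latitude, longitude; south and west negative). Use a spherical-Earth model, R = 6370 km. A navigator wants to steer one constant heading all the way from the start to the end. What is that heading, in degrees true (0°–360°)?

134.3°

Meridional parts: M(φ₁)=-1.2495, M(φ₂)=-1.3575 → ΔM = -0.1080;  Δλ = +0.1105 rad
tan C = Δλ / ΔM = -1.0233 → C = 134.34°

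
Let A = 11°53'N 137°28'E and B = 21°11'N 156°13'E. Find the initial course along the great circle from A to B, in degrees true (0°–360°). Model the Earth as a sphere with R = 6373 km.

60.2°

θ = atan2( sin Δλ·cos φ₂ ,  cos φ₁ sin φ₂ − sin φ₁ cos φ₂ cos Δλ )
  = atan2(+0.2997, +0.1718) = 60.18°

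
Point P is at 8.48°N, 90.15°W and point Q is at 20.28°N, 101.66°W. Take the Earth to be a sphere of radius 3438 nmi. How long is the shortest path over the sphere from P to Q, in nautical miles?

Haversine: a = sin²(Δφ/2)+cos φ₁ cos φ₂ sin²(Δλ/2) = 0.01989;  σ = 2·atan2(√a,√(1−a))
σ = 16.217° → d = Rσ = 3438·0.28304 = 973 nmi

973 nmi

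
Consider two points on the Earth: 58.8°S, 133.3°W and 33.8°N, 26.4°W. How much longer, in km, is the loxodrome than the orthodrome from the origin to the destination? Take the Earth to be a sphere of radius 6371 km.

304 km

Great circle: cos σ = sin φ₁ sin φ₂ + cos φ₁ cos φ₂ cos Δλ,  σ = 2.2155 rad → d_gc = 14115.1 km
Rhumb line: Δψ = +1.9033, q = Δφ/Δψ = 0.8492, d_rh = R√(Δφ²+q²Δλ²) = 14418.9 km
Excess = 14418.9 − 14115.1 = 303.8 ≈ 304 km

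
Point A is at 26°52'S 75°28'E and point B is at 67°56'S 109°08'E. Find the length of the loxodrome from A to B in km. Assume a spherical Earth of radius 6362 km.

5123 km

Δψ = ln[tan(π/4+φ₂/2)/tan(π/4+φ₁/2)] = -1.1477;  Δφ = -0.7167 rad,  Δλ = +0.5876 rad
q = Δφ/Δψ = 0.6245
d = R·√(Δφ² + q²Δλ²) = 6362·0.80522 = 5123 km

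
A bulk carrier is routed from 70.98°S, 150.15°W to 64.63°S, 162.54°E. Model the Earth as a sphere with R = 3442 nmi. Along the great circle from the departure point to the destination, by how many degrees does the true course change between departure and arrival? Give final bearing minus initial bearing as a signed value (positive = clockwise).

+44.2°

At departure: θ₁ = atan2(sin Δλ cos φ₂, cos φ₁ sin φ₂ − sin φ₁ cos φ₂ cos Δλ) = 266.40°
At arrival: θ₂ = atan2(sin Δλ cos φ₁, −cos φ₂ sin φ₁ + sin φ₂ cos φ₁ cos Δλ) = 310.61°
Δθ = θ₂ − θ₁ = +44.2°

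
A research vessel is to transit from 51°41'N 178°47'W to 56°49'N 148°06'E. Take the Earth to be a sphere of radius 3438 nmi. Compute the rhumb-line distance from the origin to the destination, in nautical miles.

1199 nmi

Rhumb course C = atan2(Δλ, Δψ) with Δψ = ln[tan(π/4+φ₂/2)/tan(π/4+φ₁/2)] = +0.1536, Δλ = -0.5780 → C = 284.88°
d = R·|Δφ| / |cos C| = 3438·0.08959 / 0.25683 = 1199 nmi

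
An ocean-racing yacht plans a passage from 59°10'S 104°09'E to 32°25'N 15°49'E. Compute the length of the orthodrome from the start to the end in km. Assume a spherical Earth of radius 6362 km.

cos σ = sin φ₁ sin φ₂ + cos φ₁ cos φ₂ cos Δλ
      = sin(-59.17°)sin(32.42°) + cos(-59.17°)cos(32.42°)cos(-88.33°) = -0.4477
σ = 116.598° → d = Rσ = 6362·2.03501 = 12947 km

12947 km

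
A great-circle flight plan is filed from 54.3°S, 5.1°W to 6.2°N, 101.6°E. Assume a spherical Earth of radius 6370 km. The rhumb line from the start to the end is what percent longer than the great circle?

4.1%

Great circle: σ = 1.8280 rad → d_gc = Rσ = 11644.6 km
Rhumb: Δφ = +1.0559, Δλ = +1.8623, Δψ = +1.2415, q = Δφ/Δψ = 0.8505 → d_rh = R√(Δφ²+q²Δλ²) = 12125.7 km
Excess = (12125.7 − 11644.6) / 11644.6 = 481.1 / 11644.6 = 4.13% ≈ 4.1%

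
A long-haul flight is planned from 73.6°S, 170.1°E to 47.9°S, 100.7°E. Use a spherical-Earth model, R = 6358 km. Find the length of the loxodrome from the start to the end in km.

Rhumb course C = atan2(Δλ, Δψ) with Δψ = ln[tan(π/4+φ₂/2)/tan(π/4+φ₁/2)] = +0.9824, Δλ = -1.2113 → C = 309.04°
d = R·|Δφ| / |cos C| = 6358·0.44855 / 0.62991 = 4527 km

4527 km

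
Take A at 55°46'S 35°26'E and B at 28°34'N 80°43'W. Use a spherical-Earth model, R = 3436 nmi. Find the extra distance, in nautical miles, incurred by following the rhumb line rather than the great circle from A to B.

Great circle: cos σ = sin φ₁ sin φ₂ + cos φ₁ cos φ₂ cos Δλ,  σ = 2.2308 rad → d_gc = 7664.9 nmi
Rhumb line: Δψ = +1.6984, q = Δφ/Δψ = 0.8666, d_rh = R√(Δφ²+q²Δλ²) = 7875.1 nmi
Excess = 7875.1 − 7664.9 = 210.2 ≈ 210 nmi

210 nmi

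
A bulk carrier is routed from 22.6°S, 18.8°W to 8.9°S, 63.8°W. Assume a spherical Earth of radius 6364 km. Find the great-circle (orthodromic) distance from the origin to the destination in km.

Haversine: a = sin²(Δφ/2)+cos φ₁ cos φ₂ sin²(Δλ/2) = 0.14780;  σ = 2·atan2(√a,√(1−a))
σ = 45.219° → d = Rσ = 6364·0.78921 = 5023 km

5023 km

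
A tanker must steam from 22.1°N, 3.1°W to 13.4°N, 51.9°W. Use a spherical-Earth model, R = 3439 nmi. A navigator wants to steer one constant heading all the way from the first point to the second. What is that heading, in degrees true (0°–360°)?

259.4°

Meridional parts: M(φ₁)=+0.3957, M(φ₂)=+0.2360 → ΔM = -0.1596;  Δλ = -0.8517 rad
tan C = Δλ / ΔM = +5.3360 → C = 259.39°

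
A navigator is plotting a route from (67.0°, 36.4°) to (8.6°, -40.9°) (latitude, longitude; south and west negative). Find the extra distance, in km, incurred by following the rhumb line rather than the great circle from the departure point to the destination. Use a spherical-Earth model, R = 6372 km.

Great circle: cos σ = sin φ₁ sin φ₂ + cos φ₁ cos φ₂ cos Δλ,  σ = 1.3463 rad → d_gc = 8578.8 km
Rhumb line: Δψ = -1.4417, q = Δφ/Δψ = 0.7070, d_rh = R√(Δφ²+q²Δλ²) = 8895.2 km
Excess = 8895.2 − 8578.8 = 316.4 ≈ 316 km

316 km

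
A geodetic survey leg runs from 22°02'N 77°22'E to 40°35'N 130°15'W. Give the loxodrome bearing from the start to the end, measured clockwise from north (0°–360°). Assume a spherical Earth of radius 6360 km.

81.8°

Δψ = ln[tan(π/4+φ₂/2)/tan(π/4+φ₁/2)] = +0.3819
Δλ = +2.6596 rad (taken the short way round)
course = atan2(Δλ, Δψ) = 81.83°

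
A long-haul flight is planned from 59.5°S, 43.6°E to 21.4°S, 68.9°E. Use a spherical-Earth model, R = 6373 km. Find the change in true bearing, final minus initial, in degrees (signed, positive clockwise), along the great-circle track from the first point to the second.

At departure: θ₁ = atan2(sin Δλ cos φ₂, cos φ₁ sin φ₂ − sin φ₁ cos φ₂ cos Δλ) = 36.38°
At arrival: θ₂ = atan2(sin Δλ cos φ₁, −cos φ₂ sin φ₁ + sin φ₂ cos φ₁ cos Δλ) = 18.86°
Δθ = θ₂ − θ₁ = -17.5°

-17.5°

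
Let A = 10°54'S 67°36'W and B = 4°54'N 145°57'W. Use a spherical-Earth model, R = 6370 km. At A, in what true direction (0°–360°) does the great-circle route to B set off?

277.1°

N = sin Δλ·cos φ₂ = -0.9758;  D = cos φ₁ sin φ₂ − sin φ₁ cos φ₂ cos Δλ = +0.1219
initial course = atan2(N, D) = 277.12°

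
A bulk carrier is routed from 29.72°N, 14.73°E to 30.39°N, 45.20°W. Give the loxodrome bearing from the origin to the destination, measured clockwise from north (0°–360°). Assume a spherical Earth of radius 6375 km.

270.7°

Δψ = ln[tan(π/4+φ₂/2)/tan(π/4+φ₁/2)] = +0.0135
Δλ = -1.0460 rad (taken the short way round)
course = atan2(Δλ, Δψ) = 270.74°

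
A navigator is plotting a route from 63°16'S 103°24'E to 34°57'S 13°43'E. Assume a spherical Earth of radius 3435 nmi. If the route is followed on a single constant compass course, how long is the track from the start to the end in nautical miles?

Δψ = ln[tan(π/4+φ₂/2)/tan(π/4+φ₁/2)] = +0.7853;  Δφ = +0.4942 rad,  Δλ = -1.5653 rad
q = Δφ/Δψ = 0.6293
d = R·√(Δφ² + q²Δλ²) = 3435·1.10209 = 3786 nmi

3786 nmi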